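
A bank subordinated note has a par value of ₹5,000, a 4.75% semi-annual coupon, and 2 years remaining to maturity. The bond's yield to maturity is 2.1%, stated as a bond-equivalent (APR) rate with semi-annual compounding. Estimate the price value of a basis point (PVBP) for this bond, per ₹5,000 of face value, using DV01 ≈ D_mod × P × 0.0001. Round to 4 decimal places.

₹1.0061

Periodic yield y = 0.0105.
  t   CF        PV=CF/(1+0.0105)^t    t·PV
  1       118.75       117.5161       117.5161
  2       118.75       116.2950       232.5900
  3       118.75       115.0866       345.2597
  4     5,118.75     4,909.2896    19,637.1582
  Σ                  5,258.1872    20,332.5240
P = 5,258.1872; D_Mac = 3.86683 half-year periods = 1.93342 yrs; D_mod = 1.91333 yrs.
DV01 ≈ 1.91333 × 5,258.1872 × 0.0001 = 1.006063.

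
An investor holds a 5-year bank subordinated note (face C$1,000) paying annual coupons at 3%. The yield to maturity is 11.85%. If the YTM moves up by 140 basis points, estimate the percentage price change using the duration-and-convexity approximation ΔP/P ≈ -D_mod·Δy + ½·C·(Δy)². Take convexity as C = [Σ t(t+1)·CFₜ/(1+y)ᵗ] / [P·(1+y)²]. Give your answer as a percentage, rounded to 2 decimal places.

-5.60%

With y = 0.1185:
  t   CF        PV=CF/(1+0.1185)^t    t·PV        t(t+1)·PV
  1        30.00        26.8216        26.8216          53.6433
  2        30.00        23.9800        47.9600         143.8800
  3        30.00        21.4394        64.3183         257.2732
  4        30.00        19.1680        76.6721         383.3604
  5     1,030.00       588.3792     2,941.8958      17,651.3748
  Σ                    679.7883     3,157.6678      18,489.5318
P = 679.7883; D_Mac = 4.64508 yrs; D_mod = 4.15295 yrs; C = 21.74104.
Duration effect: -4.15295 × (+0.014) = -0.058141
Convexity effect: 0.5 × 21.74104 × (0.014)² = +0.0021306
ΔP/P ≈ -0.058141 + 0.0021306 = -0.056011 = -5.6011%.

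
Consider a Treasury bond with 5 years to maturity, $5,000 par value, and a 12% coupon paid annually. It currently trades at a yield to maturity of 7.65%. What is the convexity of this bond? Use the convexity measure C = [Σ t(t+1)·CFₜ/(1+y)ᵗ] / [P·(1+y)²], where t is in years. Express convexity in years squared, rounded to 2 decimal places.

With y = 0.0765:
  t   CF        PV=CF/(1+0.0765)^t    t·PV        t(t+1)·PV
  1       600.00       557.3618       557.3618       1,114.7236
  2       600.00       517.7537     1,035.5073       3,106.5220
  3       600.00       480.9602     1,442.8806       5,771.5225
  4       600.00       446.7814     1,787.1257       8,935.6286
  5     5,600.00     3,873.6275    19,368.1375     116,208.8252
  Σ                  5,876.4846    24,191.0130     135,137.2220
P = 5,876.4846.
Convexity = Σ t(t+1)·PV / [P·(1+y)²] = 135,137.2220 / (5,876.4846 × 1.158852) = 19.84400.

19.84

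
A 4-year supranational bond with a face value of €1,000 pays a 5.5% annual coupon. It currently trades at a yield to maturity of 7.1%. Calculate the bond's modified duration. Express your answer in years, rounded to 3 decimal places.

3.444 years

Periodic yield y = 0.071. First find Macaulay duration:
  t   CF        PV=CF/(1+0.071)^t    t·PV
  1        55.00        51.3539        51.3539
  2        55.00        47.9495        95.8989
  3        55.00        44.7707       134.3122
  4     1,055.00       801.8527     3,207.4107
  Σ                    945.9267     3,488.9757
P = 945.9267; Macaulay duration = 3,488.9757 / 945.9267 = 3.68842 years.
Modified duration = D_Mac / (1 + y) = 3.68842 / 1.071 = 3.44390 years.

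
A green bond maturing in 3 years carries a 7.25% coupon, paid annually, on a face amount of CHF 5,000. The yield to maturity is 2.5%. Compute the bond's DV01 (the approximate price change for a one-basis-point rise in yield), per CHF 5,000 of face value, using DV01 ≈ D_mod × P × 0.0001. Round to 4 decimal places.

CHF 1.5593

Periodic yield y = 0.025.
  t   CF        PV=CF/(1+0.025)^t    t·PV
  1       362.50       353.6585       353.6585
  2       362.50       345.0327       690.0654
  3     5,362.50     4,979.6143    14,938.8430
  Σ                  5,678.3056    15,982.5670
P = 5,678.3056; D_Mac = 2.81467 yrs; D_mod = 2.74602 yrs.
DV01 ≈ 2.74602 × 5,678.3056 × 0.0001 = 1.559275.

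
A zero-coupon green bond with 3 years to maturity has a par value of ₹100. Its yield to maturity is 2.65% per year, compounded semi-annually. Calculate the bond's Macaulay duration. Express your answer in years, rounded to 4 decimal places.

A zero-coupon bond has a single cash flow at maturity, so its Macaulay duration equals its maturity: 3 years.
(Equivalently: 6 semi-annual periods ÷ 2 = 3 years.)

3.0000 years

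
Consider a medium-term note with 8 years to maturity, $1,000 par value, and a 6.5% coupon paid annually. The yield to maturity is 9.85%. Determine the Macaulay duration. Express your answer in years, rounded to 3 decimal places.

Periodic yield y = 0.0985. Discount each cash flow and weight by its year:
  t   CF        PV=CF/(1+0.0985)^t    t·PV
  1        65.00        59.1716        59.1716
  2        65.00        53.8658       107.7316
  3        65.00        49.0358       147.1074
  4        65.00        44.6389       178.5554
  5        65.00        40.6362       203.1810
  6        65.00        36.9924       221.9546
  7        65.00        33.6754       235.7279
  8     1,065.00       502.2837     4,018.2699
  Σ                    820.2999     5,171.6995
Price P = Σ PV = 820.2999.
Macaulay duration = Σ(t·PV) / P = 5,171.6995 / 820.2999 = 6.30465 years.

6.305 years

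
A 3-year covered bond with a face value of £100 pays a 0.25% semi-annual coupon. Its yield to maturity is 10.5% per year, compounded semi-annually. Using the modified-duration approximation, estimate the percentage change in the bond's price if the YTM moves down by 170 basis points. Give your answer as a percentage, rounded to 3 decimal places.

Periodic yield y = 0.0525. Modified duration first:
  t   CF        PV=CF/(1+0.0525)^t    t·PV
  1        0.125         0.1188         0.1188
  2        0.125         0.1128         0.2257
  3        0.125         0.1072         0.3216
  4        0.125         0.1019         0.4075
  5        0.125         0.0968         0.4839
  6      100.125        73.6563       441.9378
  Σ                     74.1938       443.4953
P = 74.1938; D_Mac = 5.97753 half-year periods = 2.98876 yrs; D_mod = 2.98876/(1+0.0525) = 2.83968 yrs.
ΔP/P ≈ -D_mod · Δy = -2.83968 × (-0.017) = +0.048275 = +4.8275%.

+4.827%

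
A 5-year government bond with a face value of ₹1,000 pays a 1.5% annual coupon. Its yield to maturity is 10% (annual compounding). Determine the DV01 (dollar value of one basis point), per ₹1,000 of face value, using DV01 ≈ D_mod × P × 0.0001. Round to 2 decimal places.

Periodic yield y = 0.1.
  t   CF        PV=CF/(1+0.1)^t    t·PV
  1        15.00        13.6364        13.6364
  2        15.00        12.3967        24.7934
  3        15.00        11.2697        33.8092
  4        15.00        10.2452        40.9808
  5     1,015.00       630.2351     3,151.1757
  Σ                    677.7831     3,264.3954
P = 677.7831; D_Mac = 4.81628 yrs; D_mod = 4.37844 yrs.
DV01 ≈ 4.37844 × 677.7831 × 0.0001 = 0.296763.

₹0.30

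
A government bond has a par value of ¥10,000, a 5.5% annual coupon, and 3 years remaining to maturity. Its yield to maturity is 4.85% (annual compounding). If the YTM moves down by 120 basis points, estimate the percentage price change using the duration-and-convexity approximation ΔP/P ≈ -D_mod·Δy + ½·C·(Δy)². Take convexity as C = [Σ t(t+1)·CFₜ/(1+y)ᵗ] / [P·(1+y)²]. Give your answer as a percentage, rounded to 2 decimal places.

+3.33%

With y = 0.0485:
  t   CF        PV=CF/(1+0.0485)^t    t·PV        t(t+1)·PV
  1       550.00       524.5589       524.5589       1,049.1178
  2       550.00       500.2946     1,000.5892       3,001.7676
  3    10,550.00     9,152.6563    27,457.9690     109,831.8759
  Σ                 10,177.5098    28,983.1171     113,882.7613
P = 10,177.5098; D_Mac = 2.84776 yrs; D_mod = 2.71603 yrs; C = 10.17840.
Duration effect: -2.71603 × (-0.012) = +0.032592
Convexity effect: 0.5 × 10.17840 × (-0.012)² = +0.0007328
ΔP/P ≈ +0.032592 + 0.0007328 = +0.033325 = +3.3325%.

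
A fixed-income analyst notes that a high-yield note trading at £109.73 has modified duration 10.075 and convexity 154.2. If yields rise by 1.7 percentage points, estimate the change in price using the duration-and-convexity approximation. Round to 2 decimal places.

Duration effect: -D_mod·Δy = -10.075 × (+0.017) = -0.171275
Convexity effect: ½·C·(Δy)² = 0.5 × 154.2 × (0.017)² = +0.0222819
ΔP/P ≈ -0.171275 + 0.0222819 = -0.1489931
ΔP ≈ 109.73 × (-0.1489931) = -16.349012863.

-£16.35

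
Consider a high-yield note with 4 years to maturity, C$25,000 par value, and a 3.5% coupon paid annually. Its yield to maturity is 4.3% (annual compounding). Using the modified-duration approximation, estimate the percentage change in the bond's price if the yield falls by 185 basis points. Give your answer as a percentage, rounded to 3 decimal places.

Periodic yield y = 0.043. Modified duration first:
  t   CF        PV=CF/(1+0.043)^t    t·PV
  1       875.00       838.9262       838.9262
  2       875.00       804.3396     1,608.6791
  3       875.00       771.1789     2,313.5366
  4    25,875.00    21,864.6800    87,458.7198
  Σ                 24,279.1246    92,219.8618
P = 24,279.1246; D_Mac = 3.79832 yrs; D_mod = 3.79832/(1+0.043) = 3.64172 yrs.
ΔP/P ≈ -D_mod · Δy = -3.64172 × (-0.0185) = +0.067372 = +6.7372%.

+6.737%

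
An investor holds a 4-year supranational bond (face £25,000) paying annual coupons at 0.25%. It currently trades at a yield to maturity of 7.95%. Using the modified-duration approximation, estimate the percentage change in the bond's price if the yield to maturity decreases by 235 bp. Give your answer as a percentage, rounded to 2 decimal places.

+8.67%

Periodic yield y = 0.0795. Modified duration first:
  t   CF        PV=CF/(1+0.0795)^t    t·PV
  1        62.50        57.8972        57.8972
  2        62.50        53.6333       107.2667
  3        62.50        49.6835       149.0505
  4    25,062.50    18,455.8394    73,823.3578
  Σ                 18,617.0534    74,137.5720
P = 18,617.0534; D_Mac = 3.98224 yrs; D_mod = 3.98224/(1+0.0795) = 3.68897 yrs.
ΔP/P ≈ -D_mod · Δy = -3.68897 × (-0.0235) = +0.086691 = +8.6691%.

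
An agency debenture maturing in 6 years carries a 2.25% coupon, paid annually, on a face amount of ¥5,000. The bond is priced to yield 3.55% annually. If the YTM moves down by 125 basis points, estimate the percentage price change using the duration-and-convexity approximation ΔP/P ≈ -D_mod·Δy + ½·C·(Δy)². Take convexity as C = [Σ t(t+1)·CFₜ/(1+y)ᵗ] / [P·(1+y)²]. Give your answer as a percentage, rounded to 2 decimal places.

+7.12%

With y = 0.0355:
  t   CF        PV=CF/(1+0.0355)^t    t·PV        t(t+1)·PV
  1       112.50       108.6432       108.6432         217.2863
  2       112.50       104.9186       209.8371         629.5114
  3       112.50       101.3216       303.9649       1,215.8597
  4       112.50        97.8480       391.3921       1,956.9607
  5       112.50        94.4935       472.4676       2,834.8055
  6     5,112.50     4,146.9873    24,881.9236     174,173.4651
  Σ                  4,654.2122    26,368.2285     181,027.8887
P = 4,654.2122; D_Mac = 5.66545 yrs; D_mod = 5.47123 yrs; C = 36.27431.
Duration effect: -5.47123 × (-0.0125) = +0.068390
Convexity effect: 0.5 × 36.27431 × (-0.0125)² = +0.0028339
ΔP/P ≈ +0.068390 + 0.0028339 = +0.071224 = +7.1224%.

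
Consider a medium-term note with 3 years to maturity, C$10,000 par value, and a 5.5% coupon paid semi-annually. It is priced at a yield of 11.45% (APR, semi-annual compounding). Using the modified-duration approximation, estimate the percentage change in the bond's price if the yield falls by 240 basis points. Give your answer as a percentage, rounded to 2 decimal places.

Periodic yield y = 0.05725. Modified duration first:
  t   CF        PV=CF/(1+0.05725)^t    t·PV
  1       275.00       260.1088       260.1088
  2       275.00       246.0239       492.0478
  3       275.00       232.7017       698.1052
  4       275.00       220.1010       880.4038
  5       275.00       208.1825     1,040.9125
  6    10,275.00     7,357.2526    44,143.5157
  Σ                  8,524.3705    47,515.0937
P = 8,524.3705; D_Mac = 5.57403 half-year periods = 2.78701 yrs; D_mod = 2.78701/(1+0.05725) = 2.63610 yrs.
ΔP/P ≈ -D_mod · Δy = -2.63610 × (-0.024) = +0.063266 = +6.3266%.

+6.33%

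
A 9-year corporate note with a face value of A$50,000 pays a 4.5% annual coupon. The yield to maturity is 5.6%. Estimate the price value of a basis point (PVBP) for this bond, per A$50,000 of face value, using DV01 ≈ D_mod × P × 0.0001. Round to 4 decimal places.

Periodic yield y = 0.056.
  t   CF        PV=CF/(1+0.056)^t    t·PV
  1     2,250.00     2,130.6818     2,130.6818
  2     2,250.00     2,017.6911     4,035.3822
  3     2,250.00     1,910.6923     5,732.0770
  4     2,250.00     1,809.3678     7,237.4710
  5     2,250.00     1,713.4164     8,567.0822
  6     2,250.00     1,622.5534     9,735.3206
  7     2,250.00     1,536.5089    10,755.5626
  8     2,250.00     1,455.0274    11,640.2192
  9    52,250.00    31,997.1304   287,974.1735
  Σ                 46,193.0696   347,807.9701
P = 46,193.0696; D_Mac = 7.52944 yrs; D_mod = 7.13015 yrs.
DV01 ≈ 7.13015 × 46,193.0696 × 0.0001 = 32.936361.

A$32.9364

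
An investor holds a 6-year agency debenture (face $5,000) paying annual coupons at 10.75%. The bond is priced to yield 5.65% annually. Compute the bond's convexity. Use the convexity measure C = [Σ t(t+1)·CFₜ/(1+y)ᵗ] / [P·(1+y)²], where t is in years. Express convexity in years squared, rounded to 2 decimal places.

With y = 0.0565:
  t   CF        PV=CF/(1+0.0565)^t    t·PV        t(t+1)·PV
  1       537.50       508.7553       508.7553       1,017.5106
  2       537.50       481.5479       963.0957       2,889.2872
  3       537.50       455.7954     1,367.3863       5,469.5451
  4       537.50       431.4202     1,725.6807       8,628.4037
  5       537.50       408.3485     2,041.7425      12,250.4549
  6     5,537.50     3,981.9585    23,891.7511     167,242.2575
  Σ                  6,267.8258    30,498.4117     197,497.4592
P = 6,267.8258.
Convexity = Σ t(t+1)·PV / [P·(1+y)²] = 197,497.4592 / (6,267.8258 × 1.116192) = 28.22966.

28.23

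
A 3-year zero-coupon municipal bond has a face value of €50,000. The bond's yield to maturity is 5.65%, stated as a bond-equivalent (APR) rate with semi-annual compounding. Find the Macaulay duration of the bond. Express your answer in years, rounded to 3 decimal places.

A zero-coupon bond has a single cash flow at maturity, so its Macaulay duration equals its maturity: 3 years.
(Equivalently: 6 semi-annual periods ÷ 2 = 3 years.)

3.000 years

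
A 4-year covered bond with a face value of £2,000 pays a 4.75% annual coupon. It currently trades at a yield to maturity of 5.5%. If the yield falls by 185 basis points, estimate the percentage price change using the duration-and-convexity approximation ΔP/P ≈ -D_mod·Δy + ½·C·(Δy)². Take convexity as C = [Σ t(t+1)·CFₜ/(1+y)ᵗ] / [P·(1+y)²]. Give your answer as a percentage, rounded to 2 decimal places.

+6.82%

With y = 0.055:
  t   CF        PV=CF/(1+0.055)^t    t·PV        t(t+1)·PV
  1        95.00        90.0474        90.0474         180.0948
  2        95.00        85.3530       170.7060         512.1179
  3        95.00        80.9033       242.7099         970.8396
  4     2,095.00     1,691.1191     6,764.4763      33,822.3815
  Σ                  1,947.4227     7,267.9396      35,485.4338
P = 1,947.4227; D_Mac = 3.73208 yrs; D_mod = 3.53752 yrs; C = 16.37137.
Duration effect: -3.53752 × (-0.0185) = +0.065444
Convexity effect: 0.5 × 16.37137 × (-0.0185)² = +0.0028016
ΔP/P ≈ +0.065444 + 0.0028016 = +0.068246 = +6.8246%.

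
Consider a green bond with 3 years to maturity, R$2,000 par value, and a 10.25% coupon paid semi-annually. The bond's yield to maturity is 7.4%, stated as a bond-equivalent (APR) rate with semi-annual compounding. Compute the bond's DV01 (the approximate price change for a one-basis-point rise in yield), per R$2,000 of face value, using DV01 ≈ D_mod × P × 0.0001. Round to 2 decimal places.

Periodic yield y = 0.037.
  t   CF        PV=CF/(1+0.037)^t    t·PV
  1       102.50        98.8428        98.8428
  2       102.50        95.3161       190.6322
  3       102.50        91.9153       275.7458
  4       102.50        88.6357       354.5429
  5       102.50        85.4732       427.3661
  6     2,102.50     1,690.6880    10,144.1279
  Σ                  2,150.8711    11,491.2578
P = 2,150.8711; D_Mac = 5.34261 half-year periods = 2.67130 yrs; D_mod = 2.57599 yrs.
DV01 ≈ 2.57599 × 2,150.8711 × 0.0001 = 0.554063.

R$0.55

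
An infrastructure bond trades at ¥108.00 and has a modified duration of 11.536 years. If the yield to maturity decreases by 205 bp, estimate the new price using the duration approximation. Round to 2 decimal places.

¥133.54

Duration approximation: ΔP/P ≈ -D_mod · Δy = -11.536 × (-0.0205) = +0.236488.
New price ≈ 108.00 × (1 + 0.236488) = 133.540704.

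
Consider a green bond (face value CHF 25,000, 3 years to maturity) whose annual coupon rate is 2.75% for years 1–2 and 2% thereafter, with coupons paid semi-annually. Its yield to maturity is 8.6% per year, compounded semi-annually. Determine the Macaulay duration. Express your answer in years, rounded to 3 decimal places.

2.891 years

Periodic yield y = 0.043. Discount each cash flow and weight by its period:
  t   CF        PV=CF/(1+0.043)^t    t·PV
  1       343.75       329.5781       329.5781
  2       343.75       315.9905       631.9811
  3       343.75       302.9631       908.8894
  4       343.75       290.4728     1,161.8912
  5       250.00       202.5436     1,012.7179
  6    25,250.00    19,613.5195   117,681.1171
  Σ                 21,055.0677   121,726.1748
Price P = Σ PV = 21,055.0677.
Macaulay duration = Σ(t·PV) / P = 121,726.1748 / 21,055.0677 = 5.78132 half-year periods.
In years: 5.78132 / 2 = 2.89066 years.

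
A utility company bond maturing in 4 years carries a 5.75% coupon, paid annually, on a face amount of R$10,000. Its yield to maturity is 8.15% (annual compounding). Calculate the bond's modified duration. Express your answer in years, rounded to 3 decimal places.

Periodic yield y = 0.0815. First find Macaulay duration:
  t   CF        PV=CF/(1+0.0815)^t    t·PV
  1       575.00       531.6690       531.6690
  2       575.00       491.6033       983.2066
  3       575.00       454.5569     1,363.6708
  4    10,575.00     7,729.9072    30,919.6289
  Σ                  9,207.7364    33,798.1752
P = 9,207.7364; Macaulay duration = 33,798.1752 / 9,207.7364 = 3.67063 years.
Modified duration = D_Mac / (1 + y) = 3.67063 / 1.0815 = 3.39402 years.

3.394 years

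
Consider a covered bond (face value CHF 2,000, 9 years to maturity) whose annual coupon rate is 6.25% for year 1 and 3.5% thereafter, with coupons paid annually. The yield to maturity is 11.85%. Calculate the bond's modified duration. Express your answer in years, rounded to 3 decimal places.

Periodic yield y = 0.1185. First find Macaulay duration:
  t   CF        PV=CF/(1+0.1185)^t    t·PV
  1       125.00       111.7568       111.7568
  2        70.00        55.9533       111.9067
  3        70.00        50.0253       150.0760
  4        70.00        44.7254       178.9015
  5        70.00        39.9869       199.9347
  6        70.00        35.7505       214.5030
  7        70.00        31.9629       223.7403
  8        70.00        28.5766       228.6126
  9     2,070.00       755.5208     6,799.6876
  Σ                  1,154.2586     8,219.1192
P = 1,154.2586; Macaulay duration = 8,219.1192 / 1,154.2586 = 7.12069 years.
Modified duration = D_Mac / (1 + y) = 7.12069 / 1.1185 = 6.36629 years.

6.366 years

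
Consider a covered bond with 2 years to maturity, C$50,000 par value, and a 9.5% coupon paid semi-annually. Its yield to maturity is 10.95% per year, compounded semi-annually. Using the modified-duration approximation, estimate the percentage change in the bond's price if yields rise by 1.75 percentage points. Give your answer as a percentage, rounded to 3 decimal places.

-3.096%

Periodic yield y = 0.05475. Modified duration first:
  t   CF        PV=CF/(1+0.05475)^t    t·PV
  1     2,375.00     2,251.7184     2,251.7184
  2     2,375.00     2,134.8361     4,269.6723
  3     2,375.00     2,024.0210     6,072.0630
  4    52,375.00    42,318.0746   169,272.2984
  Σ                 48,728.6501   181,865.7520
P = 48,728.6501; D_Mac = 3.73221 half-year periods = 1.86611 yrs; D_mod = 1.86611/(1+0.05475) = 1.76924 yrs.
ΔP/P ≈ -D_mod · Δy = -1.76924 × (+0.0175) = -0.030962 = -3.0962%.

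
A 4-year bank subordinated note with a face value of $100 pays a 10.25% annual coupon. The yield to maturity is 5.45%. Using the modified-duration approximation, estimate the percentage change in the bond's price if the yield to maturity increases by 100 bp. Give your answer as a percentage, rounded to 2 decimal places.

Periodic yield y = 0.0545. Modified duration first:
  t   CF        PV=CF/(1+0.0545)^t    t·PV
  1        10.25         9.7202         9.7202
  2        10.25         9.2179        18.4357
  3        10.25         8.7415        26.2244
  4       110.25        89.1646       356.6582
  Σ                    116.8441       411.0386
P = 116.8441; D_Mac = 3.51784 yrs; D_mod = 3.51784/(1+0.0545) = 3.33602 yrs.
ΔP/P ≈ -D_mod · Δy = -3.33602 × (+0.01) = -0.033360 = -3.3360%.

-3.34%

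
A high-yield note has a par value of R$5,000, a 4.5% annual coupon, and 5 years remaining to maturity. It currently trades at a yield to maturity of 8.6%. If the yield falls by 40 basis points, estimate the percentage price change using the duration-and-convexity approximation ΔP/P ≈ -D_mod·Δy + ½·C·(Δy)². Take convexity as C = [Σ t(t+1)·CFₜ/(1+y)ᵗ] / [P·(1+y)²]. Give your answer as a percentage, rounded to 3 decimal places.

+1.691%

With y = 0.086:
  t   CF        PV=CF/(1+0.086)^t    t·PV        t(t+1)·PV
  1       225.00       207.1823       207.1823         414.3646
  2       225.00       190.7756       381.5512       1,144.6537
  3       225.00       175.6682       527.0045       2,108.0179
  4       225.00       161.7570       647.0282       3,235.1410
  5     5,225.00     3,458.8933    17,294.4666     103,766.7998
  Σ                  4,194.2765    19,057.2329     110,668.9770
P = 4,194.2765; D_Mac = 4.54363 yrs; D_mod = 4.18382 yrs; C = 22.37223.
Duration effect: -4.18382 × (-0.004) = +0.016735
Convexity effect: 0.5 × 22.37223 × (-0.004)² = +0.0001790
ΔP/P ≈ +0.016735 + 0.0001790 = +0.016914 = +1.6914%.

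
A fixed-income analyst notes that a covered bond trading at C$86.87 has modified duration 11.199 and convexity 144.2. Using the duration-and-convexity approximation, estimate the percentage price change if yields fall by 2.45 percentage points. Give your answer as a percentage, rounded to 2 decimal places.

+31.77%

Duration effect: -D_mod·Δy = -11.199 × (-0.0245) = +0.2743755
Convexity effect: ½·C·(Δy)² = 0.5 × 144.2 × (-0.0245)² = +0.043278025
ΔP/P ≈ +0.2743755 + 0.043278025 = +0.317653525
= +31.7653525%.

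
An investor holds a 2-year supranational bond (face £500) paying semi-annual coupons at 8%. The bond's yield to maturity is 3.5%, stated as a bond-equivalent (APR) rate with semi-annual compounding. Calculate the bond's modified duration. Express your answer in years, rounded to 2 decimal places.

1.86 years

Periodic yield y = 0.0175. First find Macaulay duration:
  t   CF        PV=CF/(1+0.0175)^t    t·PV
  1        20.00        19.6560        19.6560
  2        20.00        19.3180        38.6359
  3        20.00        18.9857        56.9571
  4       520.00       485.1384     1,940.5537
  Σ                    543.0981     2,055.8027
P = 543.0981; Macaulay duration = 2,055.8027 / 543.0981 = 3.78532 half-year periods = 1.89266 years.
Modified duration = D_Mac / (1 + y) = 1.89266 / 1.0175 = 1.86011 years.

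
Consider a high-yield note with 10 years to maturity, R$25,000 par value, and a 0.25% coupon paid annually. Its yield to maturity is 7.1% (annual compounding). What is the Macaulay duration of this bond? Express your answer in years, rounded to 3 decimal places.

9.830 years

Periodic yield y = 0.071. Discount each cash flow and weight by its year:
  t   CF        PV=CF/(1+0.071)^t    t·PV
  1        62.50        58.3567        58.3567
  2        62.50        54.4880       108.9761
  3        62.50        50.8758       152.6275
  4        62.50        47.5031       190.0125
  5        62.50        44.3540       221.7699
  6        62.50        41.4136       248.4817
  7        62.50        38.6682       270.6773
  8        62.50        36.1047       288.8379
  9        62.50        33.7112       303.4012
  10   25,062.50    12,622.0438   126,220.4376
  Σ                 13,027.5192   128,063.5784
Price P = Σ PV = 13,027.5192.
Macaulay duration = Σ(t·PV) / P = 128,063.5784 / 13,027.5192 = 9.83024 years.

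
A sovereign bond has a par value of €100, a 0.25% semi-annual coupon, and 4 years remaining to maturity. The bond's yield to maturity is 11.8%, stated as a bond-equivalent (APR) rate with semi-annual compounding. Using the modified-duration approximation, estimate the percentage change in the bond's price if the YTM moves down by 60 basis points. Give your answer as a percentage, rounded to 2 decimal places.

+2.25%

Periodic yield y = 0.059. Modified duration first:
  t   CF        PV=CF/(1+0.059)^t    t·PV
  1        0.125         0.1180         0.1180
  2        0.125         0.1115         0.2229
  3        0.125         0.1053         0.3158
  4        0.125         0.0994         0.3975
  5        0.125         0.0938         0.4692
  6        0.125         0.0886         0.5317
  7        0.125         0.0837         0.5858
  8      100.125        63.2958       506.3663
  Σ                     63.9961       509.0073
P = 63.9961; D_Mac = 7.95373 half-year periods = 3.97686 yrs; D_mod = 3.97686/(1+0.059) = 3.75530 yrs.
ΔP/P ≈ -D_mod · Δy = -3.75530 × (-0.006) = +0.022532 = +2.2532%.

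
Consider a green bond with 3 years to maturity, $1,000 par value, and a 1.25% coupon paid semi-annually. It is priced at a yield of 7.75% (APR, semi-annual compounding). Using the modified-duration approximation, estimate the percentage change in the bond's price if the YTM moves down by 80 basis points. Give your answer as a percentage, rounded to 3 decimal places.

+2.271%

Periodic yield y = 0.03875. Modified duration first:
  t   CF        PV=CF/(1+0.03875)^t    t·PV
  1         6.25         6.0168         6.0168
  2         6.25         5.7924        11.5848
  3         6.25         5.5763        16.7289
  4         6.25         5.3683        21.4732
  5         6.25         5.1680        25.8401
  6     1,006.25       801.0132     4,806.0792
  Σ                    828.9351     4,887.7231
P = 828.9351; D_Mac = 5.89639 half-year periods = 2.94819 yrs; D_mod = 2.94819/(1+0.03875) = 2.83821 yrs.
ΔP/P ≈ -D_mod · Δy = -2.83821 × (-0.008) = +0.022706 = +2.2706%.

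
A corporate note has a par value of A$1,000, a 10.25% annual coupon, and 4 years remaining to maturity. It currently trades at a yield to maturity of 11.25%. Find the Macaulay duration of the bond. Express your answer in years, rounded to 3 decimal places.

Periodic yield y = 0.1125. Discount each cash flow and weight by its year:
  t   CF        PV=CF/(1+0.1125)^t    t·PV
  1       102.50        92.1348        92.1348
  2       102.50        82.8178       165.6357
  3       102.50        74.4430       223.3290
  4     1,102.50       719.7448     2,878.9791
  Σ                    969.1404     3,360.0785
Price P = Σ PV = 969.1404.
Macaulay duration = Σ(t·PV) / P = 3,360.0785 / 969.1404 = 3.46707 years.

3.467 years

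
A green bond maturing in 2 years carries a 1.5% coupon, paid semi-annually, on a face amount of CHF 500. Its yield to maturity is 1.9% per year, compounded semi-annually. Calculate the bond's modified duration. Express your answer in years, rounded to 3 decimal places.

Periodic yield y = 0.0095. First find Macaulay duration:
  t   CF        PV=CF/(1+0.0095)^t    t·PV
  1         3.75         3.7147         3.7147
  2         3.75         3.6798         7.3595
  3         3.75         3.6451        10.9354
  4       503.75       485.0536     1,940.2146
  Σ                    496.0932     1,962.2241
P = 496.0932; Macaulay duration = 1,962.2241 / 496.0932 = 3.95535 half-year periods = 1.97768 years.
Modified duration = D_Mac / (1 + y) = 1.97768 / 1.0095 = 1.95907 years.

1.959 years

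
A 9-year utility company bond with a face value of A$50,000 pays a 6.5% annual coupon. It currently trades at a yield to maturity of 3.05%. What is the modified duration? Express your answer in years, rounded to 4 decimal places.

7.1107 years

Periodic yield y = 0.0305. First find Macaulay duration:
  t   CF        PV=CF/(1+0.0305)^t    t·PV
  1     3,250.00     3,153.8088     3,153.8088
  2     3,250.00     3,060.4647     6,120.9293
  3     3,250.00     2,969.8832     8,909.6497
  4     3,250.00     2,881.9827    11,527.9310
  5     3,250.00     2,796.6839    13,983.4194
  6     3,250.00     2,713.9096    16,283.4579
  7     3,250.00     2,633.5853    18,435.0970
  8     3,250.00     2,555.6383    20,445.1066
  9    53,250.00    40,633.8195   365,704.3755
  Σ                 63,399.7761   464,563.7752
P = 63,399.7761; Macaulay duration = 464,563.7752 / 63,399.7761 = 7.32753 years.
Modified duration = D_Mac / (1 + y) = 7.32753 / 1.0305 = 7.11066 years.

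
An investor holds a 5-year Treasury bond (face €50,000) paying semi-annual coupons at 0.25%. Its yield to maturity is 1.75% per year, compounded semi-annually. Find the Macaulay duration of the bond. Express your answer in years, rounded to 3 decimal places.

Periodic yield y = 0.00875. Discount each cash flow and weight by its period:
  t   CF        PV=CF/(1+0.00875)^t    t·PV
  1        62.50        61.9579        61.9579
  2        62.50        61.4204       122.8409
  3        62.50        60.8877       182.6630
  4        62.50        60.3595       241.4381
  5        62.50        59.8360       299.1798
  6        62.50        59.3169       355.9016
  7        62.50        58.8024       411.6169
  8        62.50        58.2924       466.3389
  9        62.50        57.7867       520.0805
  10   50,062.50    45,885.6677   458,856.6775
  Σ                 46,424.3277   461,518.6951
Price P = Σ PV = 46,424.3277.
Macaulay duration = Σ(t·PV) / P = 461,518.6951 / 46,424.3277 = 9.94131 half-year periods.
In years: 9.94131 / 2 = 4.97066 years.

4.971 years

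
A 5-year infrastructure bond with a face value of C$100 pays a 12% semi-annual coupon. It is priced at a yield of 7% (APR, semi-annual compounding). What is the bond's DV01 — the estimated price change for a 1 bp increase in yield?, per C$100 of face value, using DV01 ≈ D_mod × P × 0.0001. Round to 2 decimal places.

Periodic yield y = 0.035.
  t   CF        PV=CF/(1+0.035)^t    t·PV
  1         6.00         5.7971         5.7971
  2         6.00         5.6011        11.2021
  3         6.00         5.4117        16.2350
  4         6.00         5.2287        20.9146
  5         6.00         5.0518        25.2592
  6         6.00         4.8810        29.2860
  7         6.00         4.7159        33.0116
  8         6.00         4.5565        36.4518
  9         6.00         4.4024        39.6215
  10      106.00        75.1454       751.4539
  Σ                    120.7915       969.2328
P = 120.7915; D_Mac = 8.02401 half-year periods = 4.01201 yrs; D_mod = 3.87634 yrs.
DV01 ≈ 3.87634 × 120.7915 × 0.0001 = 0.046823.

C$0.05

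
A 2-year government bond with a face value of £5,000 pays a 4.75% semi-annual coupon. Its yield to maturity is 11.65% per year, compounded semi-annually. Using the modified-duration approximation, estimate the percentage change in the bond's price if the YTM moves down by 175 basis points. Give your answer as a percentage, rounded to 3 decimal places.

Periodic yield y = 0.05825. Modified duration first:
  t   CF        PV=CF/(1+0.05825)^t    t·PV
  1       118.75       112.2136       112.2136
  2       118.75       106.0369       212.0738
  3       118.75       100.2002       300.6007
  4     5,118.75     4,081.4155    16,325.6620
  Σ                  4,399.8662    16,950.5502
P = 4,399.8662; D_Mac = 3.85251 half-year periods = 1.92626 yrs; D_mod = 1.92626/(1+0.05825) = 1.82023 yrs.
ΔP/P ≈ -D_mod · Δy = -1.82023 × (-0.0175) = +0.031854 = +3.1854%.

+3.185%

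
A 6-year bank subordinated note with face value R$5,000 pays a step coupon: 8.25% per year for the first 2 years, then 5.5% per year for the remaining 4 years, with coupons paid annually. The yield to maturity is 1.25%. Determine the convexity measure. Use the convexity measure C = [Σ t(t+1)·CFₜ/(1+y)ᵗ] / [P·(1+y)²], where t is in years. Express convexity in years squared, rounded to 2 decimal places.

33.82

With y = 0.0125:
  t   CF        PV=CF/(1+0.0125)^t    t·PV        t(t+1)·PV
  1       412.50       407.4074       407.4074         814.8148
  2       412.50       402.3777       804.7554       2,414.2661
  3       275.00       264.9400       794.8201       3,179.2805
  4       275.00       261.6692     1,046.6767       5,233.3835
  5       275.00       258.4387     1,292.1935       7,753.1608
  6     5,275.00     4,896.1225    29,376.7348     205,637.1438
  Σ                  6,490.9555    33,722.5879     225,032.0495
P = 6,490.9555.
Convexity = Σ t(t+1)·PV / [P·(1+y)²] = 225,032.0495 / (6,490.9555 × 1.025156) = 33.81783.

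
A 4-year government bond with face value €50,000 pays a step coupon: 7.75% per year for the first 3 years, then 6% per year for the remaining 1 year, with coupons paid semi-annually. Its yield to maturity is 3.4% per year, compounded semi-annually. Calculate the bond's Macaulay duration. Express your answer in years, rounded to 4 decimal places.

3.5532 years

Periodic yield y = 0.017. Discount each cash flow and weight by its period:
  t   CF        PV=CF/(1+0.017)^t    t·PV
  1     1,937.50     1,905.1131     1,905.1131
  2     1,937.50     1,873.2675     3,746.5351
  3     1,937.50     1,841.9543     5,525.8629
  4     1,937.50     1,811.1645     7,244.6580
  5     1,937.50     1,780.8894     8,904.4470
  6     1,937.50     1,751.1203    10,506.7221
  7     1,500.00     1,333.0443     9,331.3102
  8    51,500.00    45,002.8072   360,022.4580
  Σ                 57,299.3607   407,187.1063
Price P = Σ PV = 57,299.3607.
Macaulay duration = Σ(t·PV) / P = 407,187.1063 / 57,299.3607 = 7.10631 half-year periods.
In years: 7.10631 / 2 = 3.55316 years.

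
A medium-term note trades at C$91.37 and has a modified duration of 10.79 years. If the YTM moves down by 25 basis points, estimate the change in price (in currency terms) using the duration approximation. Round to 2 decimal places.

+C$2.46

Duration approximation: ΔP/P ≈ -D_mod · Δy = -10.79 × (-0.0025) = +0.026975.
ΔP ≈ 91.37 × (+0.026975) = +2.46470575.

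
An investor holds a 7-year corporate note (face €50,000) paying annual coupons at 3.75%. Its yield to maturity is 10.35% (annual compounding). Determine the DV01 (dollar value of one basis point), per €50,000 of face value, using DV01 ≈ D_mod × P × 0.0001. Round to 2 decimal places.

€18.87

Periodic yield y = 0.1035.
  t   CF        PV=CF/(1+0.1035)^t    t·PV
  1     1,875.00     1,699.1391     1,699.1391
  2     1,875.00     1,539.7726     3,079.5453
  3     1,875.00     1,395.3535     4,186.0606
  4     1,875.00     1,264.4799     5,057.9195
  5     1,875.00     1,145.8812     5,729.4059
  6     1,875.00     1,038.4061     6,230.4368
  7    51,875.00    26,034.6502   182,242.5515
  Σ                 34,117.6827   208,225.0588
P = 34,117.6827; D_Mac = 6.10314 yrs; D_mod = 5.53071 yrs.
DV01 ≈ 5.53071 × 34,117.6827 × 0.0001 = 18.869511.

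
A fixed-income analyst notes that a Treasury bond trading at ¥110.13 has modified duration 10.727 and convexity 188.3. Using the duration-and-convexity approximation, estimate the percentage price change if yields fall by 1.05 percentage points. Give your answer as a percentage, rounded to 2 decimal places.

+12.30%

Duration effect: -D_mod·Δy = -10.727 × (-0.0105) = +0.1126335
Convexity effect: ½·C·(Δy)² = 0.5 × 188.3 × (-0.0105)² = +0.0103800375
ΔP/P ≈ +0.1126335 + 0.0103800375 = +0.1230135375
= +12.30135375%.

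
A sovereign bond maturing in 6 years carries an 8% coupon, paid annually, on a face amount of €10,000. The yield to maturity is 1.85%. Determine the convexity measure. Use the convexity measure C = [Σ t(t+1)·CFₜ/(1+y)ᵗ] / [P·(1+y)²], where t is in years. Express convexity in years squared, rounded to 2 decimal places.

With y = 0.0185:
  t   CF        PV=CF/(1+0.0185)^t    t·PV        t(t+1)·PV
  1       800.00       785.4688       785.4688       1,570.9377
  2       800.00       771.2016     1,542.4032       4,627.2096
  3       800.00       757.1935     2,271.5806       9,086.3222
  4       800.00       743.4399     2,973.7595      14,868.7976
  5       800.00       729.9361     3,649.6803      21,898.0819
  6    10,800.00     9,675.1466    58,050.8798     406,356.1583
  Σ                 13,462.3865    69,273.7722     458,407.5072
P = 13,462.3865.
Convexity = Σ t(t+1)·PV / [P·(1+y)²] = 458,407.5072 / (13,462.3865 × 1.037342) = 32.82522.

32.83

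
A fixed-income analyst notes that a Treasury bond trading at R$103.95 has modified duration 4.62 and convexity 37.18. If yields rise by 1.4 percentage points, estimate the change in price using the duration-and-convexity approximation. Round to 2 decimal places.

-R$6.34

Duration effect: -D_mod·Δy = -4.62 × (+0.014) = -0.064680
Convexity effect: ½·C·(Δy)² = 0.5 × 37.18 × (0.014)² = +0.00364364
ΔP/P ≈ -0.064680 + 0.00364364 = -0.06103636
ΔP ≈ 103.95 × (-0.06103636) = -6.344729622.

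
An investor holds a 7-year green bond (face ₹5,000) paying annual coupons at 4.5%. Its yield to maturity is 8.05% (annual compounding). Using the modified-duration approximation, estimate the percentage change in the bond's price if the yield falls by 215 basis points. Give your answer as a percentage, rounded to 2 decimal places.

+12.04%

Periodic yield y = 0.0805. Modified duration first:
  t   CF        PV=CF/(1+0.0805)^t    t·PV
  1       225.00       208.2369       208.2369
  2       225.00       192.7227       385.4455
  3       225.00       178.3644       535.0932
  4       225.00       165.0758       660.3032
  5       225.00       152.7772       763.8862
  6       225.00       141.3949       848.3697
  7     5,225.00     3,038.8754    21,272.1279
  Σ                  4,077.4475    24,673.4627
P = 4,077.4475; D_Mac = 6.05120 yrs; D_mod = 6.05120/(1+0.0805) = 5.60037 yrs.
ΔP/P ≈ -D_mod · Δy = -5.60037 × (-0.0215) = +0.120408 = +12.0408%.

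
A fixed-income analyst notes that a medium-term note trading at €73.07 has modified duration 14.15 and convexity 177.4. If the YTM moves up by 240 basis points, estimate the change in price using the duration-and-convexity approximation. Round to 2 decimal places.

-€21.08

Duration effect: -D_mod·Δy = -14.15 × (+0.024) = -0.339600
Convexity effect: ½·C·(Δy)² = 0.5 × 177.4 × (0.024)² = +0.0510912
ΔP/P ≈ -0.339600 + 0.0510912 = -0.2885088
ΔP ≈ 73.07 × (-0.2885088) = -21.081338016.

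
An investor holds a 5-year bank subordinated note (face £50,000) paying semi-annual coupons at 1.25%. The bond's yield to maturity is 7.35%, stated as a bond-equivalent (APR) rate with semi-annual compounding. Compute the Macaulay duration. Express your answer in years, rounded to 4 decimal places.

Periodic yield y = 0.03675. Discount each cash flow and weight by its period:
  t   CF        PV=CF/(1+0.03675)^t    t·PV
  1       312.50       301.4227       301.4227
  2       312.50       290.7381       581.4762
  3       312.50       280.4322       841.2966
  4       312.50       270.4916     1,081.9666
  5       312.50       260.9034     1,304.5172
  6       312.50       251.6551     1,509.9307
  7       312.50       242.7346     1,699.1423
  8       312.50       234.1303     1,873.0426
  9       312.50       225.8310     2,032.4793
  10   50,312.50    35,069.9751   350,699.7509
  Σ                 37,428.3143   361,925.0250
Price P = Σ PV = 37,428.3143.
Macaulay duration = Σ(t·PV) / P = 361,925.0250 / 37,428.3143 = 9.66982 half-year periods.
In years: 9.66982 / 2 = 4.83491 years.

4.8349 years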